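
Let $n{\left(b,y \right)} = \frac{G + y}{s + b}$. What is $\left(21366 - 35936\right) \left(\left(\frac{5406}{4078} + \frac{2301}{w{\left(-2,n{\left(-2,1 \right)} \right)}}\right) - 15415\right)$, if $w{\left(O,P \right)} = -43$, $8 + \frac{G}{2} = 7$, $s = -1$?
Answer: $\frac{19758616895050}{87677} \approx 2.2536 \cdot 10^{8}$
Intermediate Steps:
$G = -2$ ($G = -16 + 2 \cdot 7 = -16 + 14 = -2$)
$n{\left(b,y \right)} = \frac{-2 + y}{-1 + b}$
$\left(21366 - 35936\right) \left(\left(\frac{5406}{4078} + \frac{2301}{w{\left(-2,n{\left(-2,1 \right)} \right)}}\right) - 15415\right) = \left(21366 - 35936\right) \left(\left(\frac{5406}{4078} + \frac{2301}{-43}\right) - 15415\right) = - 14570 \left(\left(5406 \cdot \frac{1}{4078} + 2301 \left(- \frac{1}{43}\right)\right) - 15415\right) = - 14570 \left(\left(\frac{2703}{2039} - \frac{2301}{43}\right) - 15415\right) = - 14570 \left(- \frac{4575510}{87677} - 15415\right) = \left(-14570\right) \left(- \frac{1356116465}{87677}\right) = \frac{19758616895050}{87677}$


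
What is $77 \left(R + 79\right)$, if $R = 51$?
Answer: $10010$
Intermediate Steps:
$77 \left(R + 79\right) = 77 \left(51 + 79\right) = 77 \cdot 130 = 10010$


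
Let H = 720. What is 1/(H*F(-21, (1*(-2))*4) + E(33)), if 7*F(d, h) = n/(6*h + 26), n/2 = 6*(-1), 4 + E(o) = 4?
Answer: 77/4320 ≈ 0.017824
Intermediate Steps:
E(o) = 0 (E(o) = -4 + 4 = 0)
n = -12 (n = 2*(6*(-1)) = 2*(-6) = -12)
F(d, h) = -12/(7*(26 + 6*h)) (F(d, h) = (-12/(6*h + 26))/7 = (-12/(26 + 6*h))/7 = -12/(7*(26 + 6*h)))
1/(H*F(-21, (1*(-2))*4) + E(33)) = 1/(720*(-6/(91 + 21*((1*(-2))*4))) + 0) = 1/(720*(-6/(91 + 21*(-2*4))) + 0) = 1/(720*(-6/(91 + 21*(-8))) + 0) = 1/(720*(-6/(91 - 168)) + 0) = 1/(720*(-6/(-77)) + 0) = 1/(720*(-6*(-1/77)) + 0) = 1/(720*(6/77) + 0) = 1/(4320/77 + 0) = 1/(4320/77) = 77/4320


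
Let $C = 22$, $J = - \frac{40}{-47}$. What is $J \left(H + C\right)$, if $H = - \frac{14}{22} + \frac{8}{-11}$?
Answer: $\frac{9080}{517} \approx 17.563$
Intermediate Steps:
$J = \frac{40}{47}$ ($J = \left(-40\right) \left(- \frac{1}{47}\right) = \frac{40}{47} \approx 0.85106$)
$H = - \frac{15}{11}$ ($H = \left(-14\right) \frac{1}{22} + 8 \left(- \frac{1}{11}\right) = - \frac{7}{11} - \frac{8}{11} = - \frac{15}{11} \approx -1.3636$)
$J \left(H + C\right) = \frac{40 \left(- \frac{15}{11} + 22\right)}{47} = \frac{40}{47} \cdot \frac{227}{11} = \frac{9080}{517}$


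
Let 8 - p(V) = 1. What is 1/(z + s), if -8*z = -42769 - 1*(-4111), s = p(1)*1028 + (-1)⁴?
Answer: 4/48117 ≈ 8.3131e-5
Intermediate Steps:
p(V) = 7 (p(V) = 8 - 1*1 = 8 - 1 = 7)
s = 7197 (s = 7*1028 + (-1)⁴ = 7196 + 1 = 7197)
z = 19329/4 (z = -(-42769 - 1*(-4111))/8 = -(-42769 + 4111)/8 = -⅛*(-38658) = 19329/4 ≈ 4832.3)
1/(z + s) = 1/(19329/4 + 7197) = 1/(48117/4) = 4/48117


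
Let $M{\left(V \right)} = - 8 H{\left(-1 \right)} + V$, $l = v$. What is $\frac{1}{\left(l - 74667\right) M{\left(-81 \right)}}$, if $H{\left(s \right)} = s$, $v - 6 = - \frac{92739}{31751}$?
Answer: $\frac{31751}{173057752950} \approx 1.8347 \cdot 10^{-7}$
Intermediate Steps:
$v = \frac{97767}{31751}$ ($v = 6 - \frac{92739}{31751} = \frac{97767}{31751} \approx 3.0792$)
$l = \frac{97767}{31751} \approx 3.0792$
$M{\left(V \right)} = 8 + V$ ($M{\left(V \right)} = \left(-8\right) \left(-1\right) + V = 8 + V$)
$\frac{1}{\left(l - 74667\right) M{\left(-81 \right)}} = \frac{1}{\left(\frac{97767}{31751} - 74667\right) \left(8 - 81\right)} = \frac{1}{\left(- \frac{2370654150}{31751}\right) \left(-73\right)} = \left(- \frac{31751}{2370654150}\right) \left(- \frac{1}{73}\right) = \frac{31751}{173057752950}$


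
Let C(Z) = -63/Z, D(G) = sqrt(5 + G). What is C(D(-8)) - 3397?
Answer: -3397 + 21*I*sqrt(3) ≈ -3397.0 + 36.373*I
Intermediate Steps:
C(D(-8)) - 3397 = -63/sqrt(5 - 8) - 3397 = -63*(-I*sqrt(3)/3) - 3397 = -(-21)*I*sqrt(3) - 3397 = 21*I*sqrt(3) - 3397 = -3397 + 21*I*sqrt(3)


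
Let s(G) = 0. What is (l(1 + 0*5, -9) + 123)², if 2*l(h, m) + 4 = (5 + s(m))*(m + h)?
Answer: 10201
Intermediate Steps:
l(h, m) = -2 + 5*h/2 + 5*m/2 (l(h, m) = -2 + ((5 + 0)*(m + h))/2 = -2 + (5*(h + m))/2 = -2 + (5*h + 5*m)/2 = -2 + (5*h/2 + 5*m/2) = -2 + 5*h/2 + 5*m/2)
(l(1 + 0*5, -9) + 123)² = ((-2 + 5*(1 + 0*5)/2 + (5/2)*(-9)) + 123)² = ((-2 + 5*(1 + 0)/2 - 45/2) + 123)² = ((-2 + (5/2)*1 - 45/2) + 123)² = ((-2 + 5/2 - 45/2) + 123)² = (-22 + 123)² = 101² = 10201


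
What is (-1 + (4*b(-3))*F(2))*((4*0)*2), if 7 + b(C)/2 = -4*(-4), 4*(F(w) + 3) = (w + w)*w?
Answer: 0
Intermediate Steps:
F(w) = -3 + w**2/2 (F(w) = -3 + ((w + w)*w)/4 = -3 + ((2*w)*w)/4 = -3 + (2*w**2)/4 = -3 + w**2/2)
b(C) = 18 (b(C) = -14 + 2*(-4*(-4)) = -14 + 2*16 = -14 + 32 = 18)
(-1 + (4*b(-3))*F(2))*((4*0)*2) = (-1 + (4*18)*(-3 + (1/2)*2**2))*((4*0)*2) = (-1 + 72*(-3 + (1/2)*4))*(0*2) = (-1 + 72*(-3 + 2))*0 = (-1 + 72*(-1))*0 = (-1 - 72)*0 = -73*0 = 0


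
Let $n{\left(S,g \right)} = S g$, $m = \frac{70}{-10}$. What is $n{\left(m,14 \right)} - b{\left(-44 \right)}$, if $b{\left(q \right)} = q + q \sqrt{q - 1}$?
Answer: $-54 + 132 i \sqrt{5} \approx -54.0 + 295.16 i$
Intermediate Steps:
$m = -7$ ($m = 70 \left(- \frac{1}{10}\right) = -7$)
$b{\left(q \right)} = q + q \sqrt{-1 + q}$
$n{\left(m,14 \right)} - b{\left(-44 \right)} = \left(-7\right) 14 - - 44 \left(1 + \sqrt{-1 - 44}\right) = -98 - - 44 \left(1 + \sqrt{-45}\right) = -98 - - 44 \left(1 + 3 i \sqrt{5}\right) = -98 - \left(-44 - 132 i \sqrt{5}\right) = -98 + \left(44 + 132 i \sqrt{5}\right) = -54 + 132 i \sqrt{5}$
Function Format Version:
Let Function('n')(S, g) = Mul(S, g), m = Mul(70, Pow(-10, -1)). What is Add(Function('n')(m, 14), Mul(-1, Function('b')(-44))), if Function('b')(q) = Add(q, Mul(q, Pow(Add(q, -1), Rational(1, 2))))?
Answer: Add(-54, Mul(132, I, Pow(5, Rational(1, 2)))) ≈ Add(-54.000, Mul(295.16, I))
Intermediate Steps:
m = -7 (m = Mul(70, Rational(-1, 10)) = -7)
Function('b')(q) = Add(q, Mul(q, Pow(Add(-1, q), Rational(1, 2))))
Add(Function('n')(m, 14), Mul(-1, Function('b')(-44))) = Add(Mul(-7, 14), Mul(-1, Mul(-44, Add(1, Pow(Add(-1, -44), Rational(1, 2)))))) = Add(-98, Mul(-1, Mul(-44, Add(1, Pow(-45, Rational(1, 2)))))) = Add(-98, Mul(-1, Mul(-44, Add(1, Mul(3, I, Pow(5, Rational(1, 2))))))) = Add(-98, Mul(-1, Add(-44, Mul(-132, I, Pow(5, Rational(1, 2)))))) = Add(-98, Add(44, Mul(132, I, Pow(5, Rational(1, 2))))) = Add(-54, Mul(132, I, Pow(5, Rational(1, 2))))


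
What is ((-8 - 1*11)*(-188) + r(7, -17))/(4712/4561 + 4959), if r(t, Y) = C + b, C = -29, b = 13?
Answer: 16218916/22622711 ≈ 0.71693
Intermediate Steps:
r(t, Y) = -16 (r(t, Y) = -29 + 13 = -16)
((-8 - 1*11)*(-188) + r(7, -17))/(4712/4561 + 4959) = ((-8 - 1*11)*(-188) - 16)/(4712/4561 + 4959) = ((-8 - 11)*(-188) - 16)/(4712*(1/4561) + 4959) = (-19*(-188) - 16)/(4712/4561 + 4959) = (3572 - 16)/(22622711/4561) = 3556*(4561/22622711) = 16218916/22622711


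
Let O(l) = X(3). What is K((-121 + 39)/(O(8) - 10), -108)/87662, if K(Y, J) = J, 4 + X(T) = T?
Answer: -54/43831 ≈ -0.0012320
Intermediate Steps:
X(T) = -4 + T
O(l) = -1 (O(l) = -4 + 3 = -1)
K((-121 + 39)/(O(8) - 10), -108)/87662 = -108/87662 = -108*1/87662 = -54/43831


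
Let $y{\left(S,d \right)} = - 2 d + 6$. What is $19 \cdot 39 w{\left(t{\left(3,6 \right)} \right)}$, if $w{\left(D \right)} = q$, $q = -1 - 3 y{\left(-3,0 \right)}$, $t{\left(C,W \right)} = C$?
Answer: $-14079$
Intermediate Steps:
$y{\left(S,d \right)} = 6 - 2 d$
$q = -19$ ($q = -1 - 3 \left(6 - 0\right) = -1 - 3 \left(6 + 0\right) = -1 - 18 = -19$)
$w{\left(D \right)} = -19$
$19 \cdot 39 w{\left(t{\left(3,6 \right)} \right)} = 19 \cdot 39 \left(-19\right) = 741 \left(-19\right) = -14079$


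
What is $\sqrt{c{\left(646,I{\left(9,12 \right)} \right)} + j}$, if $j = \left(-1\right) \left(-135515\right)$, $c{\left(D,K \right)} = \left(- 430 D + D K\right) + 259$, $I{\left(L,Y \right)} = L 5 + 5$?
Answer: $i \sqrt{109706} \approx 331.22 i$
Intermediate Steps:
$I{\left(L,Y \right)} = 5 + 5 L$ ($I{\left(L,Y \right)} = 5 L + 5 = 5 + 5 L$)
$c{\left(D,K \right)} = 259 - 430 D + D K$
$j = 135515$
$\sqrt{c{\left(646,I{\left(9,12 \right)} \right)} + j} = \sqrt{\left(259 - 277780 + 646 \left(5 + 5 \cdot 9\right)\right) + 135515} = \sqrt{\left(259 - 277780 + 646 \left(5 + 45\right)\right) + 135515} = \sqrt{\left(259 - 277780 + 646 \cdot 50\right) + 135515} = \sqrt{\left(259 - 277780 + 32300\right) + 135515} = \sqrt{-245221 + 135515} = \sqrt{-109706} = i \sqrt{109706}$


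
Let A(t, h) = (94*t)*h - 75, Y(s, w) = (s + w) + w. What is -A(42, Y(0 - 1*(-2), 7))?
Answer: -63093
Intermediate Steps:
Y(s, w) = s + 2*w
A(t, h) = -75 + 94*h*t (A(t, h) = 94*h*t - 75 = -75 + 94*h*t)
-A(42, Y(0 - 1*(-2), 7)) = -(-75 + 94*((0 - 1*(-2)) + 2*7)*42) = -(-75 + 94*((0 + 2) + 14)*42) = -(-75 + 94*(2 + 14)*42) = -(-75 + 94*16*42) = -(-75 + 63168) = -1*63093 = -63093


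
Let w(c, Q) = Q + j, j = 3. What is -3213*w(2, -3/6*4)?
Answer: -3213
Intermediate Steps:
w(c, Q) = 3 + Q (w(c, Q) = Q + 3 = 3 + Q)
-3213*w(2, -3/6*4) = -3213*(3 - 3/6*4) = -3213*(3 - 3*⅙*4) = -3213*(3 - ½*4) = -3213*(3 - 2) = -3213*1 = -3213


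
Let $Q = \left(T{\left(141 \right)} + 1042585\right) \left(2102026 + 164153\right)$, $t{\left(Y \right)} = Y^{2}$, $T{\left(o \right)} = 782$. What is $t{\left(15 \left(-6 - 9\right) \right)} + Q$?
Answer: $2364456435318$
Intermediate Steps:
$Q = 2364456384693$ ($Q = \left(782 + 1042585\right) \left(2102026 + 164153\right) = 1043367 \cdot 2266179 = 2364456384693$)
$t{\left(15 \left(-6 - 9\right) \right)} + Q = \left(15 \left(-6 - 9\right)\right)^{2} + 2364456384693 = \left(15 \left(-15\right)\right)^{2} + 2364456384693 = \left(-225\right)^{2} + 2364456384693 = 50625 + 2364456384693 = 2364456435318$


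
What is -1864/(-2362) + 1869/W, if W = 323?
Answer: 2508325/381463 ≈ 6.5755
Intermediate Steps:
-1864/(-2362) + 1869/W = -1864/(-2362) + 1869/323 = -1864*(-1/2362) + 1869*(1/323) = 932/1181 + 1869/323 = 2508325/381463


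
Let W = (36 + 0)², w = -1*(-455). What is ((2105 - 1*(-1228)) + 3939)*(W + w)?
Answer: 12733272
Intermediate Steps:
w = 455
W = 1296 (W = 36² = 1296)
((2105 - 1*(-1228)) + 3939)*(W + w) = ((2105 - 1*(-1228)) + 3939)*(1296 + 455) = ((2105 + 1228) + 3939)*1751 = (3333 + 3939)*1751 = 7272*1751 = 12733272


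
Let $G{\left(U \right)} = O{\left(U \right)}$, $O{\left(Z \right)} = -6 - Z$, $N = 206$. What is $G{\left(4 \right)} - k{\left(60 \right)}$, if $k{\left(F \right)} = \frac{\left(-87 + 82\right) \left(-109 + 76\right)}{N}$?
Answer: $- \frac{2225}{206} \approx -10.801$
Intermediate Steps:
$k{\left(F \right)} = \frac{165}{206}$ ($k{\left(F \right)} = \frac{\left(-87 + 82\right) \left(-109 + 76\right)}{206} = \left(-5\right) \left(-33\right) \frac{1}{206} = 165 \cdot \frac{1}{206} = \frac{165}{206}$)
$G{\left(U \right)} = -6 - U$
$G{\left(4 \right)} - k{\left(60 \right)} = \left(-6 - 4\right) - \frac{165}{206} = -10 - \frac{165}{206} = - \frac{2225}{206}$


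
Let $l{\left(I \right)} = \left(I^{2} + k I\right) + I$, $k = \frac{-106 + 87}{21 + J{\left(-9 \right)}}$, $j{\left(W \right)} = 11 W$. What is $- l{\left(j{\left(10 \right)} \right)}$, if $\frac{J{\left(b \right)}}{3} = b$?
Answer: $- \frac{37675}{3} \approx -12558.0$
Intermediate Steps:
$J{\left(b \right)} = 3 b$
$k = \frac{19}{6}$ ($k = \frac{-106 + 87}{21 + 3 \left(-9\right)} = - \frac{19}{21 - 27} = - \frac{19}{-6} = \left(-19\right) \left(- \frac{1}{6}\right) = \frac{19}{6} \approx 3.1667$)
$l{\left(I \right)} = I^{2} + \frac{25 I}{6}$ ($l{\left(I \right)} = \left(I^{2} + \frac{19 I}{6}\right) + I = I^{2} + \frac{25 I}{6}$)
$- l{\left(j{\left(10 \right)} \right)} = - \frac{11 \cdot 10 \left(25 + 6 \cdot 11 \cdot 10\right)}{6} = - \frac{110 \left(25 + 6 \cdot 110\right)}{6} = - \frac{110 \left(25 + 660\right)}{6} = - \frac{110 \cdot 685}{6} = \left(-1\right) \frac{37675}{3} = - \frac{37675}{3}$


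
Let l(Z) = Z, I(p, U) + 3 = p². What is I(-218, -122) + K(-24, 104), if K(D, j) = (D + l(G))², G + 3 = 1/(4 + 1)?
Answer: 1205981/25 ≈ 48239.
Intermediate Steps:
G = -14/5 (G = -3 + 1/(4 + 1) = -3 + 1/5 = -3 + ⅕ = -14/5 ≈ -2.8000)
I(p, U) = -3 + p²
K(D, j) = (-14/5 + D)² (K(D, j) = (D - 14/5)² = (-14/5 + D)²)
I(-218, -122) + K(-24, 104) = (-3 + (-218)²) + (-14 + 5*(-24))²/25 = (-3 + 47524) + (-14 - 120)²/25 = 47521 + (1/25)*(-134)² = 47521 + (1/25)*17956 = 47521 + 17956/25 = 1205981/25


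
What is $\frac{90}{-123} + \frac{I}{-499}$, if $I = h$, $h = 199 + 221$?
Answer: $- \frac{32190}{20459} \approx -1.5734$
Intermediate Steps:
$h = 420$
$I = 420$
$\frac{90}{-123} + \frac{I}{-499} = \frac{90}{-123} + \frac{420}{-499} = 90 \left(- \frac{1}{123}\right) + 420 \left(- \frac{1}{499}\right) = - \frac{30}{41} - \frac{420}{499} = - \frac{32190}{20459}$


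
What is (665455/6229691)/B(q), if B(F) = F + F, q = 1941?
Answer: 665455/24183660462 ≈ 2.7517e-5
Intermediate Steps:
B(F) = 2*F
(665455/6229691)/B(q) = (665455/6229691)/((2*1941)) = (665455*(1/6229691))/3882 = (665455/6229691)*(1/3882) = 665455/24183660462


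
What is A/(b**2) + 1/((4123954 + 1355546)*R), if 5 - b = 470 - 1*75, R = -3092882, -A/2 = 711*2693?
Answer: -32822198358457/1303649763000 ≈ -25.177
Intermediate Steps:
A = -3829446 (A = -1422*2693 = -2*1914723 = -3829446)
b = -390 (b = 5 - (470 - 1*75) = 5 - (470 - 75) = 5 - 1*395 = 5 - 395 = -390)
A/(b**2) + 1/((4123954 + 1355546)*R) = -3829446/((-390)**2) + 1/((4123954 + 1355546)*(-3092882)) = -3829446/152100 - 1/3092882/5479500 = -3829446*1/152100 + (1/5479500)*(-1/3092882) = -212747/8450 - 1/16947446919000 = -32822198358457/1303649763000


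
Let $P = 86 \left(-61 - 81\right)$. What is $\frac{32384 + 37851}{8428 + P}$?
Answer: $- \frac{6385}{344} \approx -18.561$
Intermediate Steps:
$P = -12212$ ($P = 86 \left(-142\right) = -12212$)
$\frac{32384 + 37851}{8428 + P} = \frac{32384 + 37851}{8428 - 12212} = \frac{70235}{-3784} = 70235 \left(- \frac{1}{3784}\right) = - \frac{6385}{344}$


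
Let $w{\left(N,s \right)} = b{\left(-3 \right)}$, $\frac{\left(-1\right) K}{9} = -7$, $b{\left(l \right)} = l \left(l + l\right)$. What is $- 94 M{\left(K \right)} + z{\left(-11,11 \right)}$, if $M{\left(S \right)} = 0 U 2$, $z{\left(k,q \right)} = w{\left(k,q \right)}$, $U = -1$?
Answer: $18$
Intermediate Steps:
$b{\left(l \right)} = 2 l^{2}$ ($b{\left(l \right)} = l 2 l = 2 l^{2}$)
$K = 63$ ($K = \left(-9\right) \left(-7\right) = 63$)
$w{\left(N,s \right)} = 18$ ($w{\left(N,s \right)} = 2 \left(-3\right)^{2} = 2 \cdot 9 = 18$)
$z{\left(k,q \right)} = 18$
$M{\left(S \right)} = 0$ ($M{\left(S \right)} = 0 \left(-1\right) 2 = 0 \cdot 2 = 0$)
$- 94 M{\left(K \right)} + z{\left(-11,11 \right)} = \left(-94\right) 0 + 18 = 0 + 18 = 18$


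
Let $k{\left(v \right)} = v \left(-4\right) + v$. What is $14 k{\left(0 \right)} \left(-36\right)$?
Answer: $0$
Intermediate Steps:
$k{\left(v \right)} = - 3 v$ ($k{\left(v \right)} = - 4 v + v = - 3 v$)
$14 k{\left(0 \right)} \left(-36\right) = 14 \left(\left(-3\right) 0\right) \left(-36\right) = 14 \cdot 0 \left(-36\right) = 0 \left(-36\right) = 0$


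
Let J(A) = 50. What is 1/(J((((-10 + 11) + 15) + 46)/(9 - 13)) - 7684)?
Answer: -1/7634 ≈ -0.00013099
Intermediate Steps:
1/(J((((-10 + 11) + 15) + 46)/(9 - 13)) - 7684) = 1/(50 - 7684) = 1/(-7634) = -1/7634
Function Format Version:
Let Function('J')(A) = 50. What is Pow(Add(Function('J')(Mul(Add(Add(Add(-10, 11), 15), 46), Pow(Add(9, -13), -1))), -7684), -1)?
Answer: Rational(-1, 7634) ≈ -0.00013099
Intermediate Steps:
Pow(Add(Function('J')(Mul(Add(Add(Add(-10, 11), 15), 46), Pow(Add(9, -13), -1))), -7684), -1) = Pow(Add(50, -7684), -1) = Pow(-7634, -1) = Rational(-1, 7634)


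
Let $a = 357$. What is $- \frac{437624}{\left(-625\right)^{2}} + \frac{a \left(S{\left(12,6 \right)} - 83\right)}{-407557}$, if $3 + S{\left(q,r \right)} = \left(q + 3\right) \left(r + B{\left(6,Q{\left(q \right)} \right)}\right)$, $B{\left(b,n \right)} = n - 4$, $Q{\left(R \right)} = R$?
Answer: $- \frac{6311255228}{5135546875} \approx -1.2289$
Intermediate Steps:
$B{\left(b,n \right)} = -4 + n$
$S{\left(q,r \right)} = -3 + \left(3 + q\right) \left(-4 + q + r\right)$ ($S{\left(q,r \right)} = -3 + \left(q + 3\right) \left(r + \left(-4 + q\right)\right) = -3 + \left(3 + q\right) \left(-4 + q + r\right)$)
$- \frac{437624}{\left(-625\right)^{2}} + \frac{a \left(S{\left(12,6 \right)} - 83\right)}{-407557} = - \frac{437624}{\left(-625\right)^{2}} + \frac{357 \left(\left(-15 + 12^{2} - 12 + 3 \cdot 6 + 12 \cdot 6\right) - 83\right)}{-407557} = - \frac{437624}{390625} + 357 \left(\left(-15 + 144 - 12 + 18 + 72\right) - 83\right) \left(- \frac{1}{407557}\right) = \left(-437624\right) \frac{1}{390625} + 357 \left(207 - 83\right) \left(- \frac{1}{407557}\right) = - \frac{437624}{390625} + 357 \cdot 124 \left(- \frac{1}{407557}\right) = - \frac{437624}{390625} + 44268 \left(- \frac{1}{407557}\right) = - \frac{437624}{390625} - \frac{1428}{13147} = - \frac{6311255228}{5135546875}$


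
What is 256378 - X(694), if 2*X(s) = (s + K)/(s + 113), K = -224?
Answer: 206896811/807 ≈ 2.5638e+5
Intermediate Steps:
X(s) = (-224 + s)/(2*(113 + s)) (X(s) = ((s - 224)/(s + 113))/2 = ((-224 + s)/(113 + s))/2 = (-224 + s)/(2*(113 + s)))
256378 - X(694) = 256378 - (-224 + 694)/(2*(113 + 694)) = 256378 - 470/(2*807) = 256378 - 1*235/807 = 256378 - 235/807 = 206896811/807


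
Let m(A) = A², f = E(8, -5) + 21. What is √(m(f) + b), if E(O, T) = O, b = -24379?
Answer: I*√23538 ≈ 153.42*I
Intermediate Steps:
f = 29 (f = 8 + 21 = 29)
√(m(f) + b) = √(29² - 24379) = √(841 - 24379) = √(-23538) = I*√23538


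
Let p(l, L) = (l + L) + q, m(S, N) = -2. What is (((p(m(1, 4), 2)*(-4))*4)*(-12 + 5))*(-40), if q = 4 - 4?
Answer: 0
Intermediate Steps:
q = 0
p(l, L) = L + l (p(l, L) = (l + L) + 0 = (L + l) + 0 = L + l)
(((p(m(1, 4), 2)*(-4))*4)*(-12 + 5))*(-40) = ((((2 - 2)*(-4))*4)*(-12 + 5))*(-40) = (((0*(-4))*4)*(-7))*(-40) = ((0*4)*(-7))*(-40) = (0*(-7))*(-40) = 0*(-40) = 0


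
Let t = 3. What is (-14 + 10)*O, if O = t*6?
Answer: -72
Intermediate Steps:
O = 18 (O = 3*6 = 18)
(-14 + 10)*O = (-14 + 10)*18 = -4*18 = -72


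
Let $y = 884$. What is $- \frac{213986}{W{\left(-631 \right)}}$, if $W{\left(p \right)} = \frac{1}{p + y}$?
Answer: $-54138458$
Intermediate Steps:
$W{\left(p \right)} = \frac{1}{884 + p}$ ($W{\left(p \right)} = \frac{1}{p + 884} = \frac{1}{884 + p}$)
$- \frac{213986}{W{\left(-631 \right)}} = - \frac{213986}{\frac{1}{884 - 631}} = - \frac{213986}{\frac{1}{253}} = - 213986 \frac{1}{\frac{1}{253}} = \left(-213986\right) 253 = -54138458$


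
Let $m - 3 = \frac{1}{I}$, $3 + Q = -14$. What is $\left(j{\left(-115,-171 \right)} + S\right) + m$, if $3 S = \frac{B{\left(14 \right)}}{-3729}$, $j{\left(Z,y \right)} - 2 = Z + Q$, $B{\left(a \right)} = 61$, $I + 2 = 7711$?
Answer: $- \frac{10953013103}{86240583} \approx -127.01$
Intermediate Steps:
$I = 7709$ ($I = -2 + 7711 = 7709$)
$Q = -17$ ($Q = -3 - 14 = -17$)
$m = \frac{23128}{7709}$ ($m = 3 + \frac{1}{7709} = \frac{23128}{7709} \approx 3.0001$)
$j{\left(Z,y \right)} = -15 + Z$ ($j{\left(Z,y \right)} = 2 + \left(Z - 17\right) = 2 + \left(-17 + Z\right) = -15 + Z$)
$S = - \frac{61}{11187}$ ($S = \frac{61 \frac{1}{-3729}}{3} = \frac{61 \left(- \frac{1}{3729}\right)}{3} = \frac{1}{3} \left(- \frac{61}{3729}\right) = - \frac{61}{11187} \approx -0.0054528$)
$\left(j{\left(-115,-171 \right)} + S\right) + m = \left(\left(-15 - 115\right) - \frac{61}{11187}\right) + \frac{23128}{7709} = \left(-130 - \frac{61}{11187}\right) + \frac{23128}{7709} = - \frac{1454371}{11187} + \frac{23128}{7709} = - \frac{10953013103}{86240583}$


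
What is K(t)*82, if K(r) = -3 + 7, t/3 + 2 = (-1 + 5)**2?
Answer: 328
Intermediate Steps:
t = 42 (t = -6 + 3*(-1 + 5)**2 = -6 + 3*4**2 = -6 + 3*16 = -6 + 48 = 42)
K(r) = 4
K(t)*82 = 4*82 = 328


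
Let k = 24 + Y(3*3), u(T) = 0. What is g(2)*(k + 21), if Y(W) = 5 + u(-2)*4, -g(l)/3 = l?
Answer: -300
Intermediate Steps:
g(l) = -3*l
Y(W) = 5 (Y(W) = 5 + 0*4 = 5 + 0 = 5)
k = 29 (k = 24 + 5 = 29)
g(2)*(k + 21) = (-3*2)*(29 + 21) = -6*50 = -300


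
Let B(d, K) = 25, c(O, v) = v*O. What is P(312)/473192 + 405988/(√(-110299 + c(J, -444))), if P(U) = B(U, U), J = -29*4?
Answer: 25/473192 - 36908*I*√58795/5345 ≈ 5.2833e-5 - 1674.3*I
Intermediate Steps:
J = -116
c(O, v) = O*v
P(U) = 25
P(312)/473192 + 405988/(√(-110299 + c(J, -444))) = 25/473192 + 405988/(√(-110299 - 116*(-444))) = 25*(1/473192) + 405988/(√(-110299 + 51504)) = 25/473192 + 405988/(√(-58795)) = 25/473192 + 405988/((I*√58795)) = 25/473192 + 405988*(-I*√58795/58795) = 25/473192 - 36908*I*√58795/5345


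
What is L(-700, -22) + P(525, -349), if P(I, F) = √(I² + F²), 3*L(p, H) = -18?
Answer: -6 + √397426 ≈ 624.42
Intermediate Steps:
L(p, H) = -6 (L(p, H) = (⅓)*(-18) = -6)
P(I, F) = √(F² + I²)
L(-700, -22) + P(525, -349) = -6 + √((-349)² + 525²) = -6 + √(121801 + 275625) = -6 + √397426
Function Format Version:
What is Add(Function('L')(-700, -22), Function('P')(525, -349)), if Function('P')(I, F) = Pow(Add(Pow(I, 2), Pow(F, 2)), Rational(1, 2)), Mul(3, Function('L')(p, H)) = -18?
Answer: Add(-6, Pow(397426, Rational(1, 2))) ≈ 624.42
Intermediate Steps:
Function('L')(p, H) = -6 (Function('L')(p, H) = Mul(Rational(1, 3), -18) = -6)
Function('P')(I, F) = Pow(Add(Pow(F, 2), Pow(I, 2)), Rational(1, 2))
Add(Function('L')(-700, -22), Function('P')(525, -349)) = Add(-6, Pow(Add(Pow(-349, 2), Pow(525, 2)), Rational(1, 2))) = Add(-6, Pow(Add(121801, 275625), Rational(1, 2))) = Add(-6, Pow(397426, Rational(1, 2)))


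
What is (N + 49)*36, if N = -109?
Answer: -2160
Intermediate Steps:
(N + 49)*36 = (-109 + 49)*36 = -60*36 = -2160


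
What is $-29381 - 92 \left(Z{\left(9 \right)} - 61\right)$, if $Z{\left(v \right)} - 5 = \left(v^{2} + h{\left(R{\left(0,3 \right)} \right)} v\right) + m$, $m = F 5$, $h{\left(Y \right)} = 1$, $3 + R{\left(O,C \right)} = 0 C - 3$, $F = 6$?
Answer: $-35269$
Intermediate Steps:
$R{\left(O,C \right)} = -6$ ($R{\left(O,C \right)} = -3 - \left(3 + 0 C\right) = -3 + \left(0 - 3\right) = -3 - 3 = -6$)
$m = 30$ ($m = 6 \cdot 5 = 30$)
$Z{\left(v \right)} = 35 + v + v^{2}$ ($Z{\left(v \right)} = 5 + \left(\left(v^{2} + 1 v\right) + 30\right) = 5 + \left(\left(v^{2} + v\right) + 30\right) = 5 + \left(\left(v + v^{2}\right) + 30\right) = 5 + \left(30 + v + v^{2}\right) = 35 + v + v^{2}$)
$-29381 - 92 \left(Z{\left(9 \right)} - 61\right) = -29381 - 92 \left(\left(35 + 9 + 9^{2}\right) - 61\right) = -29381 - 92 \left(\left(35 + 9 + 81\right) - 61\right) = -29381 - 92 \left(125 - 61\right) = -29381 - 92 \cdot 64 = -29381 - 5888 = -35269$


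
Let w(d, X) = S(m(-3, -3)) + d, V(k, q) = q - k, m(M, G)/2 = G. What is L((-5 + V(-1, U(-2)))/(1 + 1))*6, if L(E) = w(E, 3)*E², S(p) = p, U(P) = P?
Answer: -486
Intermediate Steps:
m(M, G) = 2*G
w(d, X) = -6 + d (w(d, X) = 2*(-3) + d = -6 + d)
L(E) = E²*(-6 + E) (L(E) = (-6 + E)*E² = E²*(-6 + E))
L((-5 + V(-1, U(-2)))/(1 + 1))*6 = (((-5 + (-2 - 1*(-1)))/(1 + 1))²*(-6 + (-5 + (-2 - 1*(-1)))/(1 + 1)))*6 = (((-5 + (-2 + 1))/2)²*(-6 + (-5 + (-2 + 1))/2))*6 = (((-5 - 1)*(½))²*(-6 + (-5 - 1)*(½)))*6 = ((-6*½)²*(-6 - 6*½))*6 = ((-3)²*(-6 - 3))*6 = (9*(-9))*6 = -81*6 = -486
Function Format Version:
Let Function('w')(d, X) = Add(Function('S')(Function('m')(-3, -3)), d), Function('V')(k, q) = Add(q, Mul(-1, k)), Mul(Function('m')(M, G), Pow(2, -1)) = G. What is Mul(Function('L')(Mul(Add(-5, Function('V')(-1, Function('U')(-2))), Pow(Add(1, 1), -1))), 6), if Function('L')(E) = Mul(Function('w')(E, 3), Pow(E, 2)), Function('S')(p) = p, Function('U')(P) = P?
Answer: -486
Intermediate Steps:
Function('m')(M, G) = Mul(2, G)
Function('w')(d, X) = Add(-6, d) (Function('w')(d, X) = Add(Mul(2, -3), d) = Add(-6, d))
Function('L')(E) = Mul(Pow(E, 2), Add(-6, E)) (Function('L')(E) = Mul(Add(-6, E), Pow(E, 2)) = Mul(Pow(E, 2), Add(-6, E)))
Mul(Function('L')(Mul(Add(-5, Function('V')(-1, Function('U')(-2))), Pow(Add(1, 1), -1))), 6) = Mul(Mul(Pow(Mul(Add(-5, Add(-2, Mul(-1, -1))), Pow(Add(1, 1), -1)), 2), Add(-6, Mul(Add(-5, Add(-2, Mul(-1, -1))), Pow(Add(1, 1), -1)))), 6) = Mul(Mul(Pow(Mul(Add(-5, Add(-2, 1)), Pow(2, -1)), 2), Add(-6, Mul(Add(-5, Add(-2, 1)), Pow(2, -1)))), 6) = Mul(Mul(Pow(Mul(Add(-5, -1), Rational(1, 2)), 2), Add(-6, Mul(Add(-5, -1), Rational(1, 2)))), 6) = Mul(Mul(Pow(Mul(-6, Rational(1, 2)), 2), Add(-6, Mul(-6, Rational(1, 2)))), 6) = Mul(Mul(Pow(-3, 2), Add(-6, -3)), 6) = Mul(Mul(9, -9), 6) = Mul(-81, 6) = -486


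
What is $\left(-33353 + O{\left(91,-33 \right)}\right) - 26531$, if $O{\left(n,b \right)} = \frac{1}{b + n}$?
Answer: $- \frac{3473271}{58} \approx -59884.0$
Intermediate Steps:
$\left(-33353 + O{\left(91,-33 \right)}\right) - 26531 = \left(-33353 + \frac{1}{-33 + 91}\right) - 26531 = \left(-33353 + \frac{1}{58}\right) - 26531 = - \frac{1934473}{58} - 26531 = - \frac{3473271}{58}$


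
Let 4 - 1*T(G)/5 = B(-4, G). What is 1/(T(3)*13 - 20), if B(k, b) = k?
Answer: 1/500 ≈ 0.0020000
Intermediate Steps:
T(G) = 40 (T(G) = 20 - 5*(-4) = 20 + 20 = 40)
1/(T(3)*13 - 20) = 1/(40*13 - 20) = 1/(520 - 20) = 1/500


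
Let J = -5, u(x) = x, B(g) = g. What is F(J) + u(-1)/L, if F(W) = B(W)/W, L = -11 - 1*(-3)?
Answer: 9/8 ≈ 1.1250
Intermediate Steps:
L = -8 (L = -11 + 3 = -8)
F(W) = 1 (F(W) = W/W = 1)
F(J) + u(-1)/L = 1 - 1/(-8) = 1 - 1/8*(-1) = 1 + 1/8 = 9/8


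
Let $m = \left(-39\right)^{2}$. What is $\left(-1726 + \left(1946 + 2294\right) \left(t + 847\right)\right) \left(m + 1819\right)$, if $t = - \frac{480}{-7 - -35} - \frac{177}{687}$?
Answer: $\frac{18823534398280}{1603} \approx 1.1743 \cdot 10^{10}$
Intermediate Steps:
$m = 1521$
$t = - \frac{27893}{1603}$ ($t = - \frac{480}{-7 + 35} - \frac{59}{229} = - \frac{480}{28} - \frac{59}{229} = \left(-480\right) \frac{1}{28} - \frac{59}{229} = - \frac{120}{7} - \frac{59}{229} = - \frac{27893}{1603} \approx -17.401$)
$\left(-1726 + \left(1946 + 2294\right) \left(t + 847\right)\right) \left(m + 1819\right) = \left(-1726 + \left(1946 + 2294\right) \left(- \frac{27893}{1603} + 847\right)\right) \left(1521 + 1819\right) = \left(-1726 + 4240 \cdot \frac{1329848}{1603}\right) 3340 = \left(-1726 + \frac{5638555520}{1603}\right) 3340 = \frac{5635788742}{1603} \cdot 3340 = \frac{18823534398280}{1603}$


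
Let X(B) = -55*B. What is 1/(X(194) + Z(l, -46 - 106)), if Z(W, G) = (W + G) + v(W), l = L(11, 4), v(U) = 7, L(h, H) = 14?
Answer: -1/10801 ≈ -9.2584e-5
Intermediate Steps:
l = 14
Z(W, G) = 7 + G + W (Z(W, G) = (W + G) + 7 = (G + W) + 7 = 7 + G + W)
1/(X(194) + Z(l, -46 - 106)) = 1/(-55*194 + (7 + (-46 - 106) + 14)) = 1/(-10670 + (7 - 152 + 14)) = 1/(-10670 - 131) = 1/(-10801) = -1/10801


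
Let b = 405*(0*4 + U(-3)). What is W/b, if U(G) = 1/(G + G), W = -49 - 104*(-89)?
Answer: -682/5 ≈ -136.40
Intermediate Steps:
W = 9207 (W = -49 + 9256 = 9207)
U(G) = 1/(2*G)
b = -135/2 (b = 405*(0*4 + (½)/(-3)) = 405*(0 + (½)*(-⅓)) = 405*(0 - ⅙) = 405*(-⅙) = -135/2 ≈ -67.500)
W/b = 9207/(-135/2) = 9207*(-2/135) = -682/5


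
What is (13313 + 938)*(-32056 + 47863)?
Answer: 225265557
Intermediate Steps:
(13313 + 938)*(-32056 + 47863) = 14251*15807 = 225265557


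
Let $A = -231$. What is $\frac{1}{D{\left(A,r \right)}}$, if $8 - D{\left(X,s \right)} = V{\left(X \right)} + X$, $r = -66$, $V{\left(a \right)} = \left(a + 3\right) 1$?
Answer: $\frac{1}{467} \approx 0.0021413$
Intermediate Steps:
$V{\left(a \right)} = 3 + a$ ($V{\left(a \right)} = \left(3 + a\right) 1 = 3 + a$)
$D{\left(X,s \right)} = 5 - 2 X$ ($D{\left(X,s \right)} = 8 - \left(\left(3 + X\right) + X\right) = 8 - \left(3 + 2 X\right) = 5 - 2 X$)
$\frac{1}{D{\left(A,r \right)}} = \frac{1}{5 - -462} = \frac{1}{5 + 462} = \frac{1}{467}$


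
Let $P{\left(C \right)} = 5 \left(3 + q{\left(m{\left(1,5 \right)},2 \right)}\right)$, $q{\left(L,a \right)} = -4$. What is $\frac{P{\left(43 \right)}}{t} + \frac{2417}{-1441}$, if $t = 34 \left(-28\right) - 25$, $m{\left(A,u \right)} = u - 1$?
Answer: $- \frac{2354204}{1407857} \approx -1.6722$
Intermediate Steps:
$m{\left(A,u \right)} = -1 + u$
$t = -977$ ($t = -952 - 25 = -977$)
$P{\left(C \right)} = -5$ ($P{\left(C \right)} = 5 \left(3 - 4\right) = 5 \left(-1\right) = -5$)
$\frac{P{\left(43 \right)}}{t} + \frac{2417}{-1441} = - \frac{5}{-977} + \frac{2417}{-1441} = \left(-5\right) \left(- \frac{1}{977}\right) + 2417 \left(- \frac{1}{1441}\right) = \frac{5}{977} - \frac{2417}{1441} = - \frac{2354204}{1407857}$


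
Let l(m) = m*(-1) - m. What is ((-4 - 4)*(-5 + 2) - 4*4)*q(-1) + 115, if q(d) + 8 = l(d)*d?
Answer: 35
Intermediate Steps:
l(m) = -2*m (l(m) = -m - m = -2*m)
q(d) = -8 - 2*d² (q(d) = -8 + (-2*d)*d = -8 - 2*d²)
((-4 - 4)*(-5 + 2) - 4*4)*q(-1) + 115 = ((-4 - 4)*(-5 + 2) - 4*4)*(-8 - 2*(-1)²) + 115 = (-8*(-3) - 16)*(-8 - 2*1) + 115 = (24 - 16)*(-8 - 2) + 115 = 8*(-10) + 115 = -80 + 115 = 35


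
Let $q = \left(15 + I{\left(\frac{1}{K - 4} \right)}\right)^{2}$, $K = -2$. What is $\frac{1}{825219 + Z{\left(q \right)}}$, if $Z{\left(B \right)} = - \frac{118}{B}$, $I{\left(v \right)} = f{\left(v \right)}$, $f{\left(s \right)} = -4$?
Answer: $\frac{121}{99851381} \approx 1.2118 \cdot 10^{-6}$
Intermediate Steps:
$I{\left(v \right)} = -4$
$q = 121$ ($q = \left(15 - 4\right)^{2} = 11^{2} = 121$)
$\frac{1}{825219 + Z{\left(q \right)}} = \frac{1}{825219 - \frac{118}{121}} = \frac{1}{\frac{99851381}{121}} = \frac{121}{99851381}$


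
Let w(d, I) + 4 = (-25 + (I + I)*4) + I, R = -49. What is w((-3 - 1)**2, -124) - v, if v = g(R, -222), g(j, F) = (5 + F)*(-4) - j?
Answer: -2062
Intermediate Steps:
w(d, I) = -29 + 9*I (w(d, I) = -4 + ((-25 + (I + I)*4) + I) = -4 + ((-25 + (2*I)*4) + I) = -4 + ((-25 + 8*I) + I) = -4 + (-25 + 9*I) = -29 + 9*I)
g(j, F) = -20 - j - 4*F (g(j, F) = (-20 - 4*F) - j = -20 - j - 4*F)
v = 917 (v = -20 - 1*(-49) - 4*(-222) = -20 + 49 + 888 = 917)
w((-3 - 1)**2, -124) - v = (-29 + 9*(-124)) - 1*917 = (-29 - 1116) - 917 = -1145 - 917 = -2062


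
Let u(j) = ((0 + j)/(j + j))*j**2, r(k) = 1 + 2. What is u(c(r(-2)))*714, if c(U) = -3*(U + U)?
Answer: 115668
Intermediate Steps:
r(k) = 3
c(U) = -6*U
u(j) = j**2/2 (u(j) = (j/((2*j)))*j**2 = (j*(1/(2*j)))*j**2 = j**2/2)
u(c(r(-2)))*714 = ((-6*3)**2/2)*714 = ((1/2)*(-18)**2)*714 = ((1/2)*324)*714 = 162*714 = 115668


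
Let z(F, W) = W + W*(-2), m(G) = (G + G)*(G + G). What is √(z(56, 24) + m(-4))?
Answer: 2*√10 ≈ 6.3246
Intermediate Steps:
m(G) = 4*G² (m(G) = (2*G)*(2*G) = 4*G²)
z(F, W) = -W (z(F, W) = W - 2*W = -W)
√(z(56, 24) + m(-4)) = √(-1*24 + 4*(-4)²) = √(-24 + 4*16) = √(-24 + 64) = √40 = 2*√10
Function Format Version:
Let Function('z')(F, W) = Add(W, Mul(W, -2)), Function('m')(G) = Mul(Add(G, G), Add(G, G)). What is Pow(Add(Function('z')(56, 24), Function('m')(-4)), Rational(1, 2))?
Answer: Mul(2, Pow(10, Rational(1, 2))) ≈ 6.3246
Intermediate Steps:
Function('m')(G) = Mul(4, Pow(G, 2)) (Function('m')(G) = Mul(Mul(2, G), Mul(2, G)) = Mul(4, Pow(G, 2)))
Function('z')(F, W) = Mul(-1, W) (Function('z')(F, W) = Add(W, Mul(-2, W)) = Mul(-1, W))
Pow(Add(Function('z')(56, 24), Function('m')(-4)), Rational(1, 2)) = Pow(Add(Mul(-1, 24), Mul(4, Pow(-4, 2))), Rational(1, 2)) = Pow(Add(-24, Mul(4, 16)), Rational(1, 2)) = Pow(Add(-24, 64), Rational(1, 2)) = Pow(40, Rational(1, 2)) = Mul(2, Pow(10, Rational(1, 2)))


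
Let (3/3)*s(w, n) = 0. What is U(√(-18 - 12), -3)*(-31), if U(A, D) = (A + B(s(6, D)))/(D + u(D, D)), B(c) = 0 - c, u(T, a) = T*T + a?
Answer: -31*I*√30/3 ≈ -56.598*I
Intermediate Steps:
u(T, a) = a + T² (u(T, a) = T² + a = a + T²)
s(w, n) = 0
B(c) = -c
U(A, D) = A/(D² + 2*D) (U(A, D) = (A - 1*0)/(D + (D + D²)) = (A + 0)/(D² + 2*D) = A/(D² + 2*D))
U(√(-18 - 12), -3)*(-31) = (√(-18 - 12)/(-3*(2 - 3)))*(-31) = (√(-30)*(-⅓)/(-1))*(-31) = ((I*√30)*(-⅓)*(-1))*(-31) = (I*√30/3)*(-31) = -31*I*√30/3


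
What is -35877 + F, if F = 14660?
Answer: -21217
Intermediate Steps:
-35877 + F = -35877 + 14660 = -21217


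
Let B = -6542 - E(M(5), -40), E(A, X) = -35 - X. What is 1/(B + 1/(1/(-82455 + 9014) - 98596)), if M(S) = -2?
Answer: -7240988837/47406753989280 ≈ -0.00015274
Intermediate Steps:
B = -6547 (B = -6542 - (-35 - 1*(-40)) = -6542 - (-35 + 40) = -6542 - 1*5 = -6542 - 5 = -6547)
1/(B + 1/(1/(-82455 + 9014) - 98596)) = 1/(-6547 + 1/(1/(-82455 + 9014) - 98596)) = 1/(-6547 + 1/(1/(-73441) - 98596)) = 1/(-6547 + 1/(-1/73441 - 98596)) = 1/(-6547 + 1/(-7240988837/73441)) = 1/(-6547 - 73441/7240988837) = 1/(-47406753989280/7240988837) = -7240988837/47406753989280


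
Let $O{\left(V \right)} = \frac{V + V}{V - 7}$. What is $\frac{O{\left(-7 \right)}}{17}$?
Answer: $\frac{1}{17} \approx 0.058824$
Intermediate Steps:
$O{\left(V \right)} = \frac{2 V}{-7 + V}$
$\frac{O{\left(-7 \right)}}{17} = \frac{2 \left(-7\right) \frac{1}{-7 - 7}}{17} = 2 \left(-7\right) \frac{1}{-14} \cdot \frac{1}{17} = 2 \left(-7\right) \left(- \frac{1}{14}\right) \frac{1}{17} = 1 \cdot \frac{1}{17} = \frac{1}{17}$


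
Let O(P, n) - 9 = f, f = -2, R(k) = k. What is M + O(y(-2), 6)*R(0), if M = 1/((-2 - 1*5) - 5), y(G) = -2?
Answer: -1/12 ≈ -0.083333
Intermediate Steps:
O(P, n) = 7 (O(P, n) = 9 - 2 = 7)
M = -1/12 (M = 1/((-2 - 5) - 5) = 1/(-7 - 5) = 1/(-12) = -1/12 ≈ -0.083333)
M + O(y(-2), 6)*R(0) = -1/12 + 7*0 = -1/12 + 0 = -1/12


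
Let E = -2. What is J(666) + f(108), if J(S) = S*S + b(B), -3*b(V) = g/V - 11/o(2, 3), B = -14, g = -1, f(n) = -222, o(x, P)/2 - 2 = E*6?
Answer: 62066731/140 ≈ 4.4333e+5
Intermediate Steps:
o(x, P) = -20 (o(x, P) = 4 + 2*(-2*6) = 4 + 2*(-12) = 4 - 24 = -20)
b(V) = -11/60 + 1/(3*V) (b(V) = -(-1/V - 11/(-20))/3 = -(-1/V - 11*(-1/20))/3 = -(-1/V + 11/20)/3 = -(11/20 - 1/V)/3 = -11/60 + 1/(3*V))
J(S) = -29/140 + S² (J(S) = S*S + (1/60)*(20 - 11*(-14))/(-14) = S² + (1/60)*(-1/14)*(20 + 154) = S² + (1/60)*(-1/14)*174 = S² - 29/140 = -29/140 + S²)
J(666) + f(108) = (-29/140 + 666²) - 222 = (-29/140 + 443556) - 222 = 62097811/140 - 222 = 62066731/140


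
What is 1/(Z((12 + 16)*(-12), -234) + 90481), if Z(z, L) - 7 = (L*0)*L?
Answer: 1/90488 ≈ 1.1051e-5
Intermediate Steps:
Z(z, L) = 7 (Z(z, L) = 7 + (L*0)*L = 7 + 0*L = 7 + 0 = 7)
1/(Z((12 + 16)*(-12), -234) + 90481) = 1/(7 + 90481) = 1/90488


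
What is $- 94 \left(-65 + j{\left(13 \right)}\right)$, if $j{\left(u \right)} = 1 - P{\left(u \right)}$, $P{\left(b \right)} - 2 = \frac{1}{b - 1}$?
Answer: $\frac{37271}{6} \approx 6211.8$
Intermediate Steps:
$P{\left(b \right)} = 2 + \frac{1}{-1 + b}$ ($P{\left(b \right)} = 2 + \frac{1}{b - 1} = 2 + \frac{1}{-1 + b}$)
$j{\left(u \right)} = 1 - \frac{-1 + 2 u}{-1 + u}$
$- 94 \left(-65 + j{\left(13 \right)}\right) = - 94 \left(-65 - \frac{13}{-1 + 13}\right) = - 94 \left(-65 - \frac{13}{12}\right) = \left(-94\right) \left(- \frac{793}{12}\right) = \frac{37271}{6}$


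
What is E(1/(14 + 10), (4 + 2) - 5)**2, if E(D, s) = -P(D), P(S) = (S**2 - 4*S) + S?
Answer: 5041/331776 ≈ 0.015194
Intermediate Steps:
P(S) = S**2 - 3*S
E(D, s) = -D*(-3 + D)
E(1/(14 + 10), (4 + 2) - 5)**2 = ((3 - 1/(14 + 10))/(14 + 10))**2 = ((3 - 1/24)/24)**2 = ((1/24)*(71/24))**2 = (71/576)**2 = 5041/331776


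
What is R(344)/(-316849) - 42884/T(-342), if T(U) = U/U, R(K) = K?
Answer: -13587752860/316849 ≈ -42884.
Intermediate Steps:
T(U) = 1
R(344)/(-316849) - 42884/T(-342) = 344/(-316849) - 42884/1 = 344*(-1/316849) - 42884*1 = -344/316849 - 42884 = -13587752860/316849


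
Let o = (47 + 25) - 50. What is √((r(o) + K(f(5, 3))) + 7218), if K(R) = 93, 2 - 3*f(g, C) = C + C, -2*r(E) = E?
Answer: 10*√73 ≈ 85.440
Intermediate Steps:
o = 22 (o = 72 - 50 = 22)
r(E) = -E/2
f(g, C) = ⅔ - 2*C/3 (f(g, C) = ⅔ - (C + C)/3 = ⅔ - 2*C/3)
√((r(o) + K(f(5, 3))) + 7218) = √((-½*22 + 93) + 7218) = √((-11 + 93) + 7218) = √(82 + 7218) = √7300 = 10*√73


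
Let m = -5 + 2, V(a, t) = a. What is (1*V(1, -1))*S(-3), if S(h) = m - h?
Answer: 0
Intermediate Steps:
m = -3
S(h) = -3 - h
(1*V(1, -1))*S(-3) = (1*1)*(-3 - 1*(-3)) = 1*(-3 + 3) = 1*0 = 0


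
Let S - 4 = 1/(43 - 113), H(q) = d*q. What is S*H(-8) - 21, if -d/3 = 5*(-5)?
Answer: -16887/7 ≈ -2412.4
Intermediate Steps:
d = 75 (d = -15*(-5) = -3*(-25) = 75)
H(q) = 75*q
S = 279/70 (S = 4 + 1/(43 - 113) = 4 + 1/(-70) = 4 - 1/70 = 279/70 ≈ 3.9857)
S*H(-8) - 21 = 279*(75*(-8))/70 - 21 = (279/70)*(-600) - 21 = -16740/7 - 21 = -16887/7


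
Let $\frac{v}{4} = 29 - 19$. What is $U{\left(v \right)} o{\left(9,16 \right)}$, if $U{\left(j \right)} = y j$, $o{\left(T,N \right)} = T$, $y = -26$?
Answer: $-9360$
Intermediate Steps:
$v = 40$ ($v = 4 \left(29 - 19\right) = 4 \cdot 10 = 40$)
$U{\left(j \right)} = - 26 j$
$U{\left(v \right)} o{\left(9,16 \right)} = \left(-26\right) 40 \cdot 9 = \left(-1040\right) 9 = -9360$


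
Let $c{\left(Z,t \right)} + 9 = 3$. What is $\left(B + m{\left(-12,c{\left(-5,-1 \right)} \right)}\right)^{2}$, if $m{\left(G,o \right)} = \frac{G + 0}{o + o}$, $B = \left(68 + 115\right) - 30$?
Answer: $23716$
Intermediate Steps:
$c{\left(Z,t \right)} = -6$ ($c{\left(Z,t \right)} = -9 + 3 = -6$)
$B = 153$ ($B = 183 - 30 = 153$)
$m{\left(G,o \right)} = \frac{G}{2 o}$
$\left(B + m{\left(-12,c{\left(-5,-1 \right)} \right)}\right)^{2} = \left(153 + \frac{1}{2} \left(-12\right) \frac{1}{-6}\right)^{2} = \left(153 + \frac{1}{2} \left(-12\right) \left(- \frac{1}{6}\right)\right)^{2} = \left(153 + 1\right)^{2} = 154^{2} = 23716$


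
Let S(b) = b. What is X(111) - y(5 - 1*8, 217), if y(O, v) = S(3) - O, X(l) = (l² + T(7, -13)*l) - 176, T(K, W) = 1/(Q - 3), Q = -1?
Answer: 48445/4 ≈ 12111.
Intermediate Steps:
T(K, W) = -¼ (T(K, W) = 1/(-1 - 3) = 1/(-4) = -¼)
X(l) = -176 + l² - l/4 (X(l) = (l² - l/4) - 176 = -176 + l² - l/4)
y(O, v) = 3 - O
X(111) - y(5 - 1*8, 217) = (-176 + 111² - ¼*111) - (3 - (5 - 1*8)) = (-176 + 12321 - 111/4) - (3 - (5 - 8)) = 48469/4 - (3 - 1*(-3)) = 48469/4 - (3 + 3) = 48469/4 - 1*6 = 48469/4 - 6 = 48445/4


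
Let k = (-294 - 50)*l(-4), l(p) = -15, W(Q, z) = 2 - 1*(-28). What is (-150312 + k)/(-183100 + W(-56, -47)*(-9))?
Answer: 72576/91685 ≈ 0.79158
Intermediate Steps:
W(Q, z) = 30 (W(Q, z) = 2 + 28 = 30)
k = 5160 (k = (-294 - 50)*(-15) = -344*(-15) = 5160)
(-150312 + k)/(-183100 + W(-56, -47)*(-9)) = (-150312 + 5160)/(-183100 + 30*(-9)) = -145152/(-183100 - 270) = -145152/(-183370) = -145152*(-1/183370) = 72576/91685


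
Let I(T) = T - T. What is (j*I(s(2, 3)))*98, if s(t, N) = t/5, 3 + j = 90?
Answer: 0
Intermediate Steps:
j = 87 (j = -3 + 90 = 87)
s(t, N) = t/5 (s(t, N) = t*(⅕) = t/5)
I(T) = 0
(j*I(s(2, 3)))*98 = (87*0)*98 = 0*98 = 0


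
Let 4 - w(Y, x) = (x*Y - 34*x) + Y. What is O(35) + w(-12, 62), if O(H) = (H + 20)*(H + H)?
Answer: 6718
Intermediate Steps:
O(H) = 2*H*(20 + H) (O(H) = (20 + H)*(2*H) = 2*H*(20 + H))
w(Y, x) = 4 - Y + 34*x - Y*x (w(Y, x) = 4 - ((x*Y - 34*x) + Y) = 4 - ((Y*x - 34*x) + Y) = 4 - ((-34*x + Y*x) + Y) = 4 - (Y - 34*x + Y*x) = 4 + (-Y + 34*x - Y*x) = 4 - Y + 34*x - Y*x)
O(35) + w(-12, 62) = 2*35*(20 + 35) + (4 - 1*(-12) + 34*62 - 1*(-12)*62) = 2*35*55 + (4 + 12 + 2108 + 744) = 3850 + 2868 = 6718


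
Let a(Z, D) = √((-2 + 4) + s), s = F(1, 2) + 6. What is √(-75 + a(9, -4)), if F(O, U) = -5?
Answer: √(-75 + √3) ≈ 8.5597*I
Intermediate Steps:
s = 1 (s = -5 + 6 = 1)
a(Z, D) = √3 (a(Z, D) = √((-2 + 4) + 1) = √(2 + 1) = √3)
√(-75 + a(9, -4)) = √(-75 + √3)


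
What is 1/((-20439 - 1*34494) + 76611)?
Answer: 1/21678 ≈ 4.6130e-5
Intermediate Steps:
1/((-20439 - 1*34494) + 76611) = 1/((-20439 - 34494) + 76611) = 1/(-54933 + 76611) = 1/21678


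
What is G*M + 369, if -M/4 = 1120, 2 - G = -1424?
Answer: -6388111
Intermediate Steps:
G = 1426 (G = 2 - 1*(-1424) = 2 + 1424 = 1426)
M = -4480 (M = -4*1120 = -4480)
G*M + 369 = 1426*(-4480) + 369 = -6388480 + 369 = -6388111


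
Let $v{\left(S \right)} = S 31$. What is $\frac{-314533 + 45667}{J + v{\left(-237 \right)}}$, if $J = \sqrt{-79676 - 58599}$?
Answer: $\frac{987679251}{27058342} + \frac{672165 i \sqrt{5531}}{27058342} \approx 36.502 + 1.8475 i$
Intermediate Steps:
$v{\left(S \right)} = 31 S$
$J = 5 i \sqrt{5531}$ ($J = \sqrt{-138275} = 5 i \sqrt{5531} \approx 371.85 i$)
$\frac{-314533 + 45667}{J + v{\left(-237 \right)}} = \frac{-314533 + 45667}{5 i \sqrt{5531} + 31 \left(-237\right)} = - \frac{268866}{5 i \sqrt{5531} - 7347} = - \frac{268866}{-7347 + 5 i \sqrt{5531}}$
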